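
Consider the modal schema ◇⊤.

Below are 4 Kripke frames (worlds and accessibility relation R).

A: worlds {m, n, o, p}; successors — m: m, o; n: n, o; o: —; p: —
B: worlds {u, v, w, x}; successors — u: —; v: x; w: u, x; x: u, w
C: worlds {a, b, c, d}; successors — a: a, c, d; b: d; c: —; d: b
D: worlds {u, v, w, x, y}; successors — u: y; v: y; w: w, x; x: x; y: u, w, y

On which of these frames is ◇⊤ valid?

Frame correspondent (Sahlqvist): ∀x ∃y Rxy — i.e. seriality.
A: fails — world o has no successor.
B: fails — world u has no successor.
C: fails — world c has no successor.
D: holds.
Valid on: D.

D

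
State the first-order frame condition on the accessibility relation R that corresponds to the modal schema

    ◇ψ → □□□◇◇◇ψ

∀x ∀y ∀z ((xRy ∧ xR³z) → ∃w (y = w ∧ zR³w))

This is a Sahlqvist (Geach-type) schema ◇^1□^0ψ → □^3◇^3ψ.
Minimal-valuation argument: fix x; take any y with xR^1y and any z with xR^3z. Set V(ψ) to the set of worlds R-reachable from y in exactly 0 steps. Then □^0ψ holds at y, so the antecedent holds at x; validity forces ◇^3ψ at z, giving a w with zR^3w and yR^0w.
First-order correspondent: ∀x ∀y ∀z ((xRy ∧ xR³z) → ∃w (y = w ∧ zR³w)).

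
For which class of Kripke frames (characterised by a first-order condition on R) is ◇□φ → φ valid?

Symmetry

This schema is equivalent to the B axiom φ → □◇φ.
It corresponds to symmetry: ∀x ∀y (Rxy → Ryx).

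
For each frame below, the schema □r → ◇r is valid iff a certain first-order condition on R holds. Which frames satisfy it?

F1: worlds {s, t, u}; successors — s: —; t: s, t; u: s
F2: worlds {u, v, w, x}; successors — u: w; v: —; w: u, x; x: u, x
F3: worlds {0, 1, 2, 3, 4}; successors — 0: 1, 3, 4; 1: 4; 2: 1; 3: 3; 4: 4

Frame correspondent (Sahlqvist): ∀x ∃y Rxy — i.e. seriality.
F1: fails — world s has no successor.
F2: fails — world v has no successor.
F3: ✓.

F3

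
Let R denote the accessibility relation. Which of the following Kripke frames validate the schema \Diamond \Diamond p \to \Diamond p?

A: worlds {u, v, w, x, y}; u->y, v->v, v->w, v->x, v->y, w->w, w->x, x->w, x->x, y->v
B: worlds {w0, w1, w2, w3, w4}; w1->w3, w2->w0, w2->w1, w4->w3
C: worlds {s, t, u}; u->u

Frame correspondent (Sahlqvist): \forall x \forall y \forall z (Rxy \wedge Ryz \to Rxz) — i.e. transitivity.
A: fails — Ruy and Ryv but not Ruv.
B: fails — Rw2w1 and Rw1w3 but not Rw2w3.
C: satisfies the condition.
Valid on: C.

C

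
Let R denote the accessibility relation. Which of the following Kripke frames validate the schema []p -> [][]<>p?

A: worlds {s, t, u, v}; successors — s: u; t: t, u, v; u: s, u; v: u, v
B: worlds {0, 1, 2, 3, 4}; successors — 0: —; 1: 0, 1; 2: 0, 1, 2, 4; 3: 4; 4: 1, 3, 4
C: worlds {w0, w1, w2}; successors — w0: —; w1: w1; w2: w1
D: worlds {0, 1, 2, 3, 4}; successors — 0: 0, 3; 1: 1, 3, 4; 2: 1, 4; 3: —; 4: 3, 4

Frame correspondent (Sahlqvist): forall x forall z (x R^2 z -> exists w (xRw & zRw)) — i.e. a generalized confluence (Geach) condition.
A: ✓.
B: fails — 1R²0 but no w with 1Rw and 0Rw.
C: ✓.
D: fails — 0R²3 but no w with 0Rw and 3Rw.

A, C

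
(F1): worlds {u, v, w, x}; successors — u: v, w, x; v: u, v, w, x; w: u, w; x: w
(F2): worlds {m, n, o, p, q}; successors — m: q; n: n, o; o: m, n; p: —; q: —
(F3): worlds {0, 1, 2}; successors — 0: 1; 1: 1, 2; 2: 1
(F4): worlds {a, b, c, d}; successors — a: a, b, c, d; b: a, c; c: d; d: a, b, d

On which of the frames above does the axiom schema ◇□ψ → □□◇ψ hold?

The schema corresponds to a generalized confluence (Geach) condition: ∀x ∀y ∀z ((xRy ∧ xR²z) → ∃w (yRw ∧ zRw)).
(F1): condition met.
(F2): fails — nRn, nR²m but no w with nRw and mRw.
(F3): condition met.
(F4): fails — aRb, aR²c but no w with bRw and cRw.

(F1), (F3)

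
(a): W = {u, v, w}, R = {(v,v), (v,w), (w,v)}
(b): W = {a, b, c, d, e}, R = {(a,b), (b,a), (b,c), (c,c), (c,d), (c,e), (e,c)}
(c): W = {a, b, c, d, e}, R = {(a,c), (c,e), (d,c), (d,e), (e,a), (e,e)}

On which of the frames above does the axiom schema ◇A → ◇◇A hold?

Frame correspondent (Sahlqvist): ∀x ∀y (xRy → ∃w (y = w ∧ xR²w)) — i.e. a generalized confluence (Geach) condition.
(a): ✓.
(b): fails — aRb but no w with b=w and aR²w.
(c): fails — aRc but no w with c=w and aR²w.

(a)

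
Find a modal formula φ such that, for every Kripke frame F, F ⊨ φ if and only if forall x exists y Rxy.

This is seriality; the standard corresponding axiom is D: □ψ → ◇ψ.
Suppose □ψ→◇ψ is valid. At any x set V(ψ)=W. Then □ψ at x, so ◇ψ at x, so x has a successor.

□ψ → ◇ψ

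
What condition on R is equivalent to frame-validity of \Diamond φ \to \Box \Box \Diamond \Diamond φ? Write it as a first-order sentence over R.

\forall x \forall y \forall z ((xRy \wedge x R^2 z) \to \exists w (y = w \wedge z R^2 w))

This is a Sahlqvist (Geach-type) schema ◇^1□^0φ → □^2◇^2φ.
Minimal-valuation argument: fix x; take any y with xR^1y and any z with xR^2z. Set V(φ) to the set of worlds R-reachable from y in exactly 0 steps. Then □^0φ holds at y, so the antecedent holds at x; validity forces ◇^2φ at z, giving a w with zR^2w and yR^0w.
First-order correspondent: \forall x \forall y \forall z ((xRy \wedge x R^2 z) \to \exists w (y = w \wedge z R^2 w)).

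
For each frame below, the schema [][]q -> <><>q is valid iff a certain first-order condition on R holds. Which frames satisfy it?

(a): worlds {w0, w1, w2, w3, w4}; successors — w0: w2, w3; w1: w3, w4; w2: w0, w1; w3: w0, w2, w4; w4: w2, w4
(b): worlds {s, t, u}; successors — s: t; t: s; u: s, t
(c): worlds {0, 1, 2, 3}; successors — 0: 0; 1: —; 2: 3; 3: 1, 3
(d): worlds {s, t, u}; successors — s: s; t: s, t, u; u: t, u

This is the axiom for a generalized confluence (Geach) condition; its first-order frame correspondent is forall x exists w (x R^2 w & x R^2 w).
(a): satisfies the condition.
(b): satisfies the condition.
(c): fails — at 1 but no w with 1R²w and 1R²w.
(d): satisfies the condition.

(a), (b), (d)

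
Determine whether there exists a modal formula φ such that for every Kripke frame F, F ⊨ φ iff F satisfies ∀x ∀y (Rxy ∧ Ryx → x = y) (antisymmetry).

No — not modally definable

Modal frame validity is preserved under surjective bounded morphisms.
The 8-cycle (worlds s,t,u,v,w,x,y,z with s→t→u→v→w→x→y→z→s) is antisymmetric. Sending even-indexed worlds to s and odd-indexed worlds to t is a surjective bounded morphism onto the two-world frame with s↔t, which is not antisymmetric.
So no modal formula (or set of formulas) defines exactly the antisymmetric frames.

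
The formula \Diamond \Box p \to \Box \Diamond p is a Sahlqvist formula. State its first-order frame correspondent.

convergence: \forall x \forall y \forall z (Rxy \wedge Rxz \to \exists w (Ryw \wedge Rzw))

This is the .2 axiom.
Its frame correspondent is convergence — \forall x \forall y \forall z (Rxy \wedge Rxz \to \exists w (Ryw \wedge Rzw)).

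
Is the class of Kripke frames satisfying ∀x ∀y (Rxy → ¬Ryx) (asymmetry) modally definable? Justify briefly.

No — not modally definable

Modal frame validity is preserved under surjective bounded morphisms.
The 5-cycle (worlds a,b,c,d,e with a→b→c→d→e→a) is asymmetric. Mapping every world to a single reflexive point • is a surjective bounded morphism, and the reflexive point is not asymmetric (R•• but asymmetry requires ¬R••).
So no modal formula (or set of formulas) defines exactly the asymmetric frames.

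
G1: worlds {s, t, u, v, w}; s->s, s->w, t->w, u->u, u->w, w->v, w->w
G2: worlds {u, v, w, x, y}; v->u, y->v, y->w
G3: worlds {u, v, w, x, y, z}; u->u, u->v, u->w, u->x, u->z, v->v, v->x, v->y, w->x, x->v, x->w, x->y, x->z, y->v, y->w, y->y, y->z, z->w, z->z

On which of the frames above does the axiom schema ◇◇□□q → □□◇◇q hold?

G3

This is the axiom for a generalized confluence (Geach) condition; its first-order frame correspondent is ∀x ∀y ∀z ((xR²y ∧ xR²z) → ∃w (yR²w ∧ zR²w)).
G1: fails — sR²s, sR²v but no w* with sR²w* and vR²w*.
G2: fails — yR²u, yR²u but no t with uR²t and uR²t.
G3: condition met.
Valid on: G3.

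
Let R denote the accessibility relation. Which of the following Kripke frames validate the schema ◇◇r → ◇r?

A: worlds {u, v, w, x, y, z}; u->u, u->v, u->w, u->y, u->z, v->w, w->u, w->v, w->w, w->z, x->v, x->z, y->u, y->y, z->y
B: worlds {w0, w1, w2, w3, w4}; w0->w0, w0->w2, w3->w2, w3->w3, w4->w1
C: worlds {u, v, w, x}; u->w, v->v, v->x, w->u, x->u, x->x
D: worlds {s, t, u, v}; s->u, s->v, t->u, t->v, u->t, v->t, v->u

This is the axiom for transitivity; its first-order frame correspondent is ∀x ∀y ∀z (Rxy ∧ Ryz → Rxz).
A: fails — Rwu and Ruy but not Rwy.
B: holds.
C: fails — Rwu and Ruw but not Rww.
D: fails — Rtv and Rvt but not Rtt.

B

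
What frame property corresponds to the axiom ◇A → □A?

partial functionality

This schema is the CD axiom.
It corresponds to partial functionality: ∀x ∀y ∀z (Rxy ∧ Rxz → y = z).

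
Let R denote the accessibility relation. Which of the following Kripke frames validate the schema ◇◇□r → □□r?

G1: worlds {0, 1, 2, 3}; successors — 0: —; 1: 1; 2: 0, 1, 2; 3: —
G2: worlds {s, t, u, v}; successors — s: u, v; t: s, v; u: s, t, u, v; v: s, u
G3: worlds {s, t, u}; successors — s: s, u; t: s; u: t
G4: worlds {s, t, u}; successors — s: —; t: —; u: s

G4

This is the axiom for a generalized confluence (Geach) condition; its first-order frame correspondent is ∀x ∀y ∀z ((xR²y ∧ xR²z) → ∃w (yRw ∧ z = w)).
G1: fails — 2R²0, 2R²0 but no w with 0Rw and 0=w.
G2: fails — sR²s, sR²s but no w with sRw and s=w.
G3: fails — sR²s, sR²t but no w with sRw and t=w.
G4: holds.
Valid on: G4.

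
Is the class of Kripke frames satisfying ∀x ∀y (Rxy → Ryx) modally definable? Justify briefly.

Yes — defined by q → □◇q

The condition is symmetry. A defining modal formula is q → □◇q.
Suppose q→□◇q is valid. Take Rxy and set V(q)={x}. Then q at x, so □◇q at x, so ◇q at y, so some z with Ryz has q; z=x, i.e. Ryx.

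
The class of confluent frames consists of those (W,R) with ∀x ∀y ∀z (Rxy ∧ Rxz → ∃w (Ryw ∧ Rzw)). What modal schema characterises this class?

◇□s → □◇s

A defining formula is ◇□s → □◇s (the .2 axiom).
Suppose ◇□s→□◇s is valid. Take Rxy, Rxz and set V(s)={w : Ryw}. Then □s at y so ◇□s at x, so □◇s at x, so ◇s at z, giving w with Rzw and Ryw.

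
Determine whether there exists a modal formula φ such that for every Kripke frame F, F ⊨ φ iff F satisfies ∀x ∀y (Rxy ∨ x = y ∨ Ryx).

Any modally definable frame class is closed under disjoint unions.
Take 3 disjoint single-world reflexive frames: each is trivially connected, but their disjoint union has 3 worlds with no edge between distinct components, so it is not connected.
Hence connectedness of R is not modally definable.

No — not modally definable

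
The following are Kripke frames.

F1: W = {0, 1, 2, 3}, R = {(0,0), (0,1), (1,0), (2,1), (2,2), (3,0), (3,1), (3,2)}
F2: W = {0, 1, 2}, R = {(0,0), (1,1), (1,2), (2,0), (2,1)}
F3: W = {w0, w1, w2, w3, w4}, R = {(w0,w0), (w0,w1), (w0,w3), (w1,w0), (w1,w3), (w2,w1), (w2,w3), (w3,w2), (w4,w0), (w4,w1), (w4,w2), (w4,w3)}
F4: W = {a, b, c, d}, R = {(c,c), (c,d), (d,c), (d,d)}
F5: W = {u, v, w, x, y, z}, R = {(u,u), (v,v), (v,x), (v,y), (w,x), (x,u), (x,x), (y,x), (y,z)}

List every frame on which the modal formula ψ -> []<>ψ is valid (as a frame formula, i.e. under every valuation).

The schema corresponds to symmetry: forall x forall y (Rxy -> Ryx).
F1: fails — R32 but not R23.
F2: fails — R20 but not R02.
F3: fails — Rw1w3 but not Rw3w1.
F4: ✓.
F5: fails — Ryx but not Rxy.

F4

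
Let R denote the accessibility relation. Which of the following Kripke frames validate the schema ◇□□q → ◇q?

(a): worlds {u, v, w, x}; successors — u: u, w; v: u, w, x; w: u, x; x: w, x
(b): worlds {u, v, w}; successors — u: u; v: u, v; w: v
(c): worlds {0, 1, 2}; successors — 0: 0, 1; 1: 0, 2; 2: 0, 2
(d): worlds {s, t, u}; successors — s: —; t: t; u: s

This is the axiom for a generalized confluence (Geach) condition; its first-order frame correspondent is ∀x ∀y (xRy → ∃w (yR²w ∧ xRw)).
(a): satisfies the condition.
(b): satisfies the condition.
(c): satisfies the condition.
(d): fails — uRs but no w with sR²w and uRw.

(a), (b), (c)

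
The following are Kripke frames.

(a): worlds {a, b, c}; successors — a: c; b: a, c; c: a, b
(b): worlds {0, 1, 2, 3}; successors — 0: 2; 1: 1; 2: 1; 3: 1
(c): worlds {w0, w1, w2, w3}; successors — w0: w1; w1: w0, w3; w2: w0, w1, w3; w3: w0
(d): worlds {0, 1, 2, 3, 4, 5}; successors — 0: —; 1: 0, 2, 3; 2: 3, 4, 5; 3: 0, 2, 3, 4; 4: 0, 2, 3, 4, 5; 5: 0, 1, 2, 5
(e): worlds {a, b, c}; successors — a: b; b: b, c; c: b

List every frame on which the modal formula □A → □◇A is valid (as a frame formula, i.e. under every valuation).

The schema corresponds to a generalized confluence (Geach) condition: ∀x ∀z (xRz → ∃w (xRw ∧ zRw)).
(a): fails — aRc but no w with aRw and cRw.
(b): fails — 0R2 but no w with 0Rw and 2Rw.
(c): fails — w0Rw1 but no w with w0Rw and w1Rw.
(d): fails — 1R0 but no w with 1Rw and 0Rw.
(e): ✓.

(e)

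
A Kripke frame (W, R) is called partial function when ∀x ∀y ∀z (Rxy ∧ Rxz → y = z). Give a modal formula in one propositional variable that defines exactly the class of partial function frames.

◇p → □p

The condition is partial functionality. The CD schema ◇p → □p defines it.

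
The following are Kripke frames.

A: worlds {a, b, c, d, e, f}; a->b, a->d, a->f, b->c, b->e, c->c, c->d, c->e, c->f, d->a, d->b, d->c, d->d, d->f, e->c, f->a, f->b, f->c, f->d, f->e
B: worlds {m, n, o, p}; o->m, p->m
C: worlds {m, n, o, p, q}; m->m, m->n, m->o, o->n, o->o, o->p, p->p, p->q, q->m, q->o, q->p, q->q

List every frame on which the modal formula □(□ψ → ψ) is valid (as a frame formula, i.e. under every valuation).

none

This is the axiom for shift-reflexivity; its first-order frame correspondent is ∀x ∀y (Rxy → Ryy).
A: fails — Rdf but not Rff.
B: fails — Rom but not Rmm.
C: fails — Ron but not Rnn.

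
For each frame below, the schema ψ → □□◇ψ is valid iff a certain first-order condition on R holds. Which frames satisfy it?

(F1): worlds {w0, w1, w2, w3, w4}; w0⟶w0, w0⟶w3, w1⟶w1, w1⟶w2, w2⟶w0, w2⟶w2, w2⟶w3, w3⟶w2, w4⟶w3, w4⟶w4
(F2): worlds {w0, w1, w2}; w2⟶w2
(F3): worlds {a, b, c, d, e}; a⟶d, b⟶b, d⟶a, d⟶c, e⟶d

The schema corresponds to a generalized confluence (Geach) condition: ∀x ∀z (xR²z → ∃w (x = w ∧ zRw)).
(F1): fails — w0R²w3 but no w with w0=w and w3Rw.
(F2): condition met.
(F3): fails — aR²a but no w with a=w and aRw.

(F2)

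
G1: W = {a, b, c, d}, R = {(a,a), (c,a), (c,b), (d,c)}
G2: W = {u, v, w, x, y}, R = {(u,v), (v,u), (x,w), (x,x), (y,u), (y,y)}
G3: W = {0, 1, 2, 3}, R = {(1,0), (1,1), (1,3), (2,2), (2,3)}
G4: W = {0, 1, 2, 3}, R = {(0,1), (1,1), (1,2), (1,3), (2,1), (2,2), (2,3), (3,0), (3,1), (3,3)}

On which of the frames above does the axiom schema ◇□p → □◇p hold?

G4

Frame correspondent (Sahlqvist): ∀x ∀y ∀z (Rxy ∧ Rxz → ∃w (Ryw ∧ Rzw)) — i.e. convergence.
G1: fails — Rca and Rcb but a and b have no common successor.
G2: fails — Rxw and Rxw but w and w have no common successor.
G3: fails — R10 and R10 but 0 and 0 have no common successor.
G4: satisfies the condition.
Valid on: G4.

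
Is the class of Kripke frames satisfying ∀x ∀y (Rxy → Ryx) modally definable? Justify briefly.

Yes: it is symmetry, defined by the B schema p → □◇p.
Suppose p→□◇p is valid. Take Rxy and set V(p)={x}. Then p at x, so □◇p at x, so ◇p at y, so some z with Ryz has p; z=x, i.e. Ryx.

Yes, by p → □◇p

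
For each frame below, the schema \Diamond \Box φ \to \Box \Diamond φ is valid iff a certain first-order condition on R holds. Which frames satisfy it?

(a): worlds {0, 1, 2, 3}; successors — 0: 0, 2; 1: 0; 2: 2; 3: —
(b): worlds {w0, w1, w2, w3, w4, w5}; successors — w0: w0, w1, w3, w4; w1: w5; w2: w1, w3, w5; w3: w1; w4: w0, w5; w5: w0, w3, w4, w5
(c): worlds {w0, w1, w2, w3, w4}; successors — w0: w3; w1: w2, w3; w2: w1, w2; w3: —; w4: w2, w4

(a)

Frame correspondent (Sahlqvist): \forall x \forall y \forall z (Rxy \wedge Rxz \to \exists w (Ryw \wedge Rzw)) — i.e. convergence.
(a): ✓.
(b): fails — Rw0w4 and Rw0w3 but w4 and w3 have no common successor.
(c): fails — Rw0w3 and Rw0w3 but w3 and w3 have no common successor.
Valid on: (a).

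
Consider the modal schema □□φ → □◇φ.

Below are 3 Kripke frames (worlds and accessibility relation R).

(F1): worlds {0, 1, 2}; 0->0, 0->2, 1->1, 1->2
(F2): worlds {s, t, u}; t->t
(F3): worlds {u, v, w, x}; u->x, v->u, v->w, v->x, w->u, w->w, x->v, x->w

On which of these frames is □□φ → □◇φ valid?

(F2), (F3)

This is the axiom for a generalized confluence (Geach) condition; its first-order frame correspondent is ∀x ∀z (xRz → ∃w (xR²w ∧ zRw)).
(F1): fails — 0R2 but no w with 0R²w and 2Rw.
(F2): satisfies the condition.
(F3): satisfies the condition.
Valid on: (F2), (F3).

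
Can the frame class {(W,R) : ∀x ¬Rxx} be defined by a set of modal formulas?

If a class were modally definable it would be closed under surjective bounded morphisms (Goldblatt–Thomason).
The 3-cycle (worlds w0,w1,w2 with w0→w1→w2→w0) is irreflexive, and the map sending every world to a single reflexive point • is a surjective bounded morphism (forth: every edge maps to (•,•); back: every world has a successor). So any modal formula valid on the 3-cycle is also valid on the reflexive point, which is not irreflexive.
So the class is not modally definable.

No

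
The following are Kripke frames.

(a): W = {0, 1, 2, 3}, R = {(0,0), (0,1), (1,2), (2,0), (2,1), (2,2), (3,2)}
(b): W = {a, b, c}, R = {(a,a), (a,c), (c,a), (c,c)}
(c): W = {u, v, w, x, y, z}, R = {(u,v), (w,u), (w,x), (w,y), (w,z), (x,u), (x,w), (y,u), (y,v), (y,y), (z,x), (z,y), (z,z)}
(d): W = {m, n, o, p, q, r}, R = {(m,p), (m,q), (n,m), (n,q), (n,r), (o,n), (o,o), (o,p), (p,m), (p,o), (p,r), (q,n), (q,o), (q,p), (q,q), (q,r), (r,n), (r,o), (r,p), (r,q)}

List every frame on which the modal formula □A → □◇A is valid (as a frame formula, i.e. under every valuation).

The schema corresponds to a generalized confluence (Geach) condition: ∀x ∀z (xRz → ∃w (xRw ∧ zRw)).
(a): fails — 0R1 but no w with 0Rw and 1Rw.
(b): condition met.
(c): fails — uRv but no t with uRt and vRt.
(d): fails — mRp but no w with mRw and pRw.

(b)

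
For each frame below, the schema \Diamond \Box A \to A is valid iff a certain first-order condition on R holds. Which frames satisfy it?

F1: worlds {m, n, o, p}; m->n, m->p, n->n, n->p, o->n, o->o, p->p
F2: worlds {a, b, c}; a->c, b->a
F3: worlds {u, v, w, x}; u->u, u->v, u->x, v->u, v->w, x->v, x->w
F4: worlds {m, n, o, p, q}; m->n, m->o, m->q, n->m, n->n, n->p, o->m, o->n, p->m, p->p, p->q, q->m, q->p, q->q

Frame correspondent (Sahlqvist): \forall x \forall y (Rxy \to Ryx) — i.e. symmetry.
F1: fails — Ron but not Rno.
F2: fails — Rac but not Rca.
F3: fails — Rxw but not Rwx.
F4: fails — Ron but not Rno.
Valid on no frame.

none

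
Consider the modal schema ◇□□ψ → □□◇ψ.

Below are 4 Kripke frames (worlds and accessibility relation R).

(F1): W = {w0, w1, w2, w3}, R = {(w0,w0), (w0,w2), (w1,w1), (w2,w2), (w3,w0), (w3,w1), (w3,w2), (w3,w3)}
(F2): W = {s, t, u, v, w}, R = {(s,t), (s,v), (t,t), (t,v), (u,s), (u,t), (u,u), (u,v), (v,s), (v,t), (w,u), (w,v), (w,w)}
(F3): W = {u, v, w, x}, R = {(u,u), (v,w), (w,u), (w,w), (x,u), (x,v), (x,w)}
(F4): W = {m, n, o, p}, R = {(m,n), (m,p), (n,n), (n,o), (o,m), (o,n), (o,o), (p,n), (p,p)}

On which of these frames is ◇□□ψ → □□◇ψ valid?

The schema corresponds to a generalized confluence (Geach) condition: ∀x ∀y ∀z ((xRy ∧ xR²z) → ∃w (yR²w ∧ zRw)).
(F1): fails — w3Rw0, w3R²w1 but no w with w0R²w and w1Rw.
(F2): holds.
(F3): holds.
(F4): holds.
Valid on: (F2), (F3), (F4).

(F2), (F3), (F4)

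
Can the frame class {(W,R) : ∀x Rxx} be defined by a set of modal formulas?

Yes, by □p → p

The condition is reflexivity. A defining modal formula is □p → p.
Suppose □p→p is valid. At any x set V(p)={w : Rxw}. Then □p holds at x, so p holds at x, i.e. Rxx.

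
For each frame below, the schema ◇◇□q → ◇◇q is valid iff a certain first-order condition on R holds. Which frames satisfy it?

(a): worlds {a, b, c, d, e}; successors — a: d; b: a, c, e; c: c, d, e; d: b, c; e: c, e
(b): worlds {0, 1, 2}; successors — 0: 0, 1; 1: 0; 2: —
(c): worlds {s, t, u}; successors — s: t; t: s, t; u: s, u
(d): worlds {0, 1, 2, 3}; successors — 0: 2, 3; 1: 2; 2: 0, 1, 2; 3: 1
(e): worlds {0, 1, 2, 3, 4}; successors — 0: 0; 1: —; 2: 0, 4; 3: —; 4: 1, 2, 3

This is the axiom for a generalized confluence (Geach) condition; its first-order frame correspondent is ∀x ∀y (xR²y → ∃w (yRw ∧ xR²w)).
(a): condition met.
(b): condition met.
(c): condition met.
(d): condition met.
(e): fails — 2R²1 but no w with 1Rw and 2R²w.
Valid on: (a), (b), (c), (d).

(a), (b), (c), (d)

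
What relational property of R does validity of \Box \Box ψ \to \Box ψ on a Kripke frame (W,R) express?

Density

Suppose □□ψ→□ψ is valid. Take Rxy and set V(ψ)={w : xR²w}. Then □□ψ at x, so □ψ at x, so ψ at y, i.e. ∃z(Rxz∧Rzy).
The converse is a direct semantic check.
So the correspondent is density.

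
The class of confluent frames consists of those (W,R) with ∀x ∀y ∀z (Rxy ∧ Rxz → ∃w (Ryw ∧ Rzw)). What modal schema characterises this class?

This is convergence; the standard corresponding axiom is .2: ◇□r → □◇r.
Suppose ◇□r→□◇r is valid. Take Rxy, Rxz and set V(r)={w : Ryw}. Then □r at y so ◇□r at x, so □◇r at x, so ◇r at z, giving w with Rzw and Ryw.

◇□r → □◇r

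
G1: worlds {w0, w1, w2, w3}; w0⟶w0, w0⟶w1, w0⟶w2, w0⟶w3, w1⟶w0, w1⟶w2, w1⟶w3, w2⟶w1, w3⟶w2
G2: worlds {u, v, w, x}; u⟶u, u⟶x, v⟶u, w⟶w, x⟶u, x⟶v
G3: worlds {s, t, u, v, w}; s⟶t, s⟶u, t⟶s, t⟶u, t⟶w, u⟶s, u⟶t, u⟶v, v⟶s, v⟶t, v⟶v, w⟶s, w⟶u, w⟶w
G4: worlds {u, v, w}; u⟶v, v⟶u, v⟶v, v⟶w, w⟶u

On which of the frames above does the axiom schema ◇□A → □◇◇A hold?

G2, G3

The schema corresponds to a generalized confluence (Geach) condition: ∀x ∀y ∀z ((xRy ∧ xRz) → ∃w (yRw ∧ zR²w)).
G1: fails — w0Rw1, w0Rw3 but no w with w1Rw and w3R²w.
G2: condition met.
G3: condition met.
G4: fails — vRw, vRw but no t with wRt and wR²t.
Valid on: G2, G3.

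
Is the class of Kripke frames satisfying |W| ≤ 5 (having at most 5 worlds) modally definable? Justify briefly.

Modal frame validity is preserved under disjoint unions.
Any modal formula valid on each of 6 disjoint one-world frames is valid on their disjoint union (validity is preserved under disjoint unions). Each one-world frame has |W|=1≤5, but the union has |W|=6.
Hence having at most 5 worlds is not modally definable.

Not modally definable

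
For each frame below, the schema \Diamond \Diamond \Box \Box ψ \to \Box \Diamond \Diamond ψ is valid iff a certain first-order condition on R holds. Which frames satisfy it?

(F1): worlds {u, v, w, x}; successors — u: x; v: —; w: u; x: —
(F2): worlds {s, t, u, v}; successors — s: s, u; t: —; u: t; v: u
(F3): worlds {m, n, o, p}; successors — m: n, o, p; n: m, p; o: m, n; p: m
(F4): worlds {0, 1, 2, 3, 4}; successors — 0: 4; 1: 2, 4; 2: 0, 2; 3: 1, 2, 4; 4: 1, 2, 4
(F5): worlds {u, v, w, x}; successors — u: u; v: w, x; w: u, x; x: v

Frame correspondent (Sahlqvist): \forall x \forall y \forall z ((x R^2 y \wedge xRz) \to \exists w (y R^2 w \wedge z R^2 w)) — i.e. a generalized confluence (Geach) condition.
(F1): fails — wR²x, wRu but no t with xR²t and uR²t.
(F2): fails — sR²s, sRu but no w with sR²w and uR²w.
(F3): ✓.
(F4): ✓.
(F5): fails — vR²u, vRx but no t with uR²t and xR²t.

(F3), (F4)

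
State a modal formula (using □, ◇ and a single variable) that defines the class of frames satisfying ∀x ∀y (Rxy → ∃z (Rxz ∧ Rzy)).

□□q → □q

A defining formula is □□q → □q (the C4 axiom).
Suppose □□q→□q is valid. Take Rxy and set V(q)={w : xR²w}. Then □□q at x, so □q at x, so q at y, i.e. ∃z(Rxz∧Rzy).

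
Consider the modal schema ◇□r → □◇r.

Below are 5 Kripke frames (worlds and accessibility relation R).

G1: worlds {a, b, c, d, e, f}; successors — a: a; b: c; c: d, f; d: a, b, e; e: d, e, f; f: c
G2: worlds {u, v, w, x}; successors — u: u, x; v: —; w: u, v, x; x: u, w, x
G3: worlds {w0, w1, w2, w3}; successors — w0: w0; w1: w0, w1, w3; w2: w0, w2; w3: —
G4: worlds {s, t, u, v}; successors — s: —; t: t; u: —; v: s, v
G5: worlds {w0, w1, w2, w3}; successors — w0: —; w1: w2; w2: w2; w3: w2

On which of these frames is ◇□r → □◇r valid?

The schema corresponds to convergence: ∀x ∀y ∀z (Rxy ∧ Rxz → ∃w (Ryw ∧ Rzw)).
G1: fails — Rcd and Rcf but d and f have no common successor.
G2: fails — Rwu and Rwv but u and v have no common successor.
G3: fails — Rw1w1 and Rw1w3 but w1 and w3 have no common successor.
G4: fails — Rvs and Rvs but s and s have no common successor.
G5: holds.
Valid on: G5.

G5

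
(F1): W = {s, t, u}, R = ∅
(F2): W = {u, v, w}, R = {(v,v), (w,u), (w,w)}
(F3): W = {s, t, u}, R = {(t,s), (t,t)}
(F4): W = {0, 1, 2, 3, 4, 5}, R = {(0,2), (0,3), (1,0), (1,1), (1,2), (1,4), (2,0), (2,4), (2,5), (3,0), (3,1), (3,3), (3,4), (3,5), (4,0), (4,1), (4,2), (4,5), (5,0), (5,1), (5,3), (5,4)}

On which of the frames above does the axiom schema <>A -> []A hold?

(F1)

The schema corresponds to partial functionality: forall x forall y forall z (Rxy & Rxz -> y = z).
(F1): condition met.
(F2): fails — w sees both u and w.
(F3): fails — t sees both s and t.
(F4): fails — 0 sees both 2 and 3.
Valid on: (F1).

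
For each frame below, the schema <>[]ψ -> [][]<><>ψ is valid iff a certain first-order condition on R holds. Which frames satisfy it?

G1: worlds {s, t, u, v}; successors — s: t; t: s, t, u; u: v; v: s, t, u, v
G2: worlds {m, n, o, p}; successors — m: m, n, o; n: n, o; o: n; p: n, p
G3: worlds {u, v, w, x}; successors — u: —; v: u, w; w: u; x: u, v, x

G2

This is the axiom for a generalized confluence (Geach) condition; its first-order frame correspondent is forall x forall y forall z ((xRy & x R^2 z) -> exists w (yRw & z R^2 w)).
G1: fails — tRu, tR²s but no w with uRw and sR²w.
G2: condition met.
G3: fails — vRu, vR²u but no t with uRt and uR²t.
Valid on: G2.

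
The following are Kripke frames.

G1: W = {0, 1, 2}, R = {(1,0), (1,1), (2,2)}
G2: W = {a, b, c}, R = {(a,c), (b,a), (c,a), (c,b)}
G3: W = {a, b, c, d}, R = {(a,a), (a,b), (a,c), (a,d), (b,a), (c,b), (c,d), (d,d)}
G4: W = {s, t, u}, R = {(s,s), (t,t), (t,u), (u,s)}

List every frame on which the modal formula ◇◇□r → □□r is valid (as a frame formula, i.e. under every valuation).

none

Frame correspondent (Sahlqvist): ∀x ∀y ∀z ((xR²y ∧ xR²z) → ∃w (yRw ∧ z = w)) — i.e. a generalized confluence (Geach) condition.
G1: fails — 1R²0, 1R²0 but no w with 0Rw and 0=w.
G2: fails — aR²a, aR²a but no w with aRw and a=w.
G3: fails — aR²b, aR²b but no w with bRw and b=w.
G4: fails — tR²s, tR²t but no w with sRw and t=w.
Valid on no frame.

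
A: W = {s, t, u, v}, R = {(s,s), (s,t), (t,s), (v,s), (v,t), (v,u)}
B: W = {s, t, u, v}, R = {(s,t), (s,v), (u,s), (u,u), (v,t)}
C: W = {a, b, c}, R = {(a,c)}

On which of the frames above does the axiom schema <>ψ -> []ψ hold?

Frame correspondent (Sahlqvist): forall x forall y forall z (Rxy & Rxz -> y = z) — i.e. partial functionality.
A: fails — s sees both s and t.
B: fails — s sees both t and v.
C: holds.
Valid on: C.

C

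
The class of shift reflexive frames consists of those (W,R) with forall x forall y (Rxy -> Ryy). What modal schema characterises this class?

□(□s → s)

The condition is shift-reflexivity. The T□ schema □(□s → s) defines it.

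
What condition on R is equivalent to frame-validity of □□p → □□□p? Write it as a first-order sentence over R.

This is a Sahlqvist (Geach-type) schema ◇^0□^2p → □^3◇^0p.
Minimal-valuation argument: fix x; take any y with xR^0y and any z with xR^3z. Set V(p) to the set of worlds R-reachable from y in exactly 2 steps. Then □^2p holds at y, so the antecedent holds at x; validity forces ◇^0p at z, giving a w with zR^0w and yR^2w.
First-order correspondent: ∀x ∀z (xR³z → ∃w (xR²w ∧ z = w)).

∀x ∀z (xR³z → ∃w (xR²w ∧ z = w))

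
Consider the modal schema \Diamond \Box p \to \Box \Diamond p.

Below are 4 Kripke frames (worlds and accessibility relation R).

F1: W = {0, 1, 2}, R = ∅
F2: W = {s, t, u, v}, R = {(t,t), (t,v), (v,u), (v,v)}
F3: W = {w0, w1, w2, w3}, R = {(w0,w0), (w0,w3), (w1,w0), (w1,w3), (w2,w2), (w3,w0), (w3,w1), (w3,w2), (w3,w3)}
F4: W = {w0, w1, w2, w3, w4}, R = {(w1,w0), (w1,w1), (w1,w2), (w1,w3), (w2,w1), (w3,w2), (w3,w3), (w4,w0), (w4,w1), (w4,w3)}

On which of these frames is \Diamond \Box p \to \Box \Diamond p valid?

F1

This is the axiom for convergence; its first-order frame correspondent is \forall x \forall y \forall z (Rxy \wedge Rxz \to \exists w (Ryw \wedge Rzw)).
F1: satisfies the condition.
F2: fails — Rvu and Rvu but u and u have no common successor.
F3: fails — Rw3w1 and Rw3w2 but w1 and w2 have no common successor.
F4: fails — Rw1w2 and Rw1w0 but w2 and w0 have no common successor.
Valid on: F1.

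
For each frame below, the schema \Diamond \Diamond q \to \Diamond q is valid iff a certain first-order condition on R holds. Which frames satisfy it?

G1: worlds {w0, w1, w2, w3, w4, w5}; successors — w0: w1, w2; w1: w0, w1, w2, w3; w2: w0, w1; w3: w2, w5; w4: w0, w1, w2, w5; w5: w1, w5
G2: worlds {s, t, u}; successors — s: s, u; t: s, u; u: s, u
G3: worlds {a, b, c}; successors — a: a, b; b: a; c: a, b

The schema corresponds to transitivity: \forall x \forall y \forall z (Rxy \wedge Ryz \to Rxz).
G1: fails — Rw3w5 and Rw5w1 but not Rw3w1.
G2: holds.
G3: fails — Rba and Rab but not Rbb.
Valid on: G2.

G2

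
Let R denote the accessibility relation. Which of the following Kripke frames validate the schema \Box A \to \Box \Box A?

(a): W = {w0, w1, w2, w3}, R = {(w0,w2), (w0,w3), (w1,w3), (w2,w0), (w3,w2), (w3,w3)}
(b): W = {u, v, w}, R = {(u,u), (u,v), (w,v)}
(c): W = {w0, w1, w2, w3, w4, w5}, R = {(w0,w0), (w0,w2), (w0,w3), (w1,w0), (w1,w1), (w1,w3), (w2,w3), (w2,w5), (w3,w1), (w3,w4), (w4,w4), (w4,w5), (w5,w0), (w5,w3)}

This is the axiom for transitivity; its first-order frame correspondent is \forall x \forall y \forall z (Rxy \wedge Ryz \to Rxz).
(a): fails — Rw3w2 and Rw2w0 but not Rw3w0.
(b): ✓.
(c): fails — Rw1w0 and Rw0w2 but not Rw1w2.
Valid on: (b).

(b)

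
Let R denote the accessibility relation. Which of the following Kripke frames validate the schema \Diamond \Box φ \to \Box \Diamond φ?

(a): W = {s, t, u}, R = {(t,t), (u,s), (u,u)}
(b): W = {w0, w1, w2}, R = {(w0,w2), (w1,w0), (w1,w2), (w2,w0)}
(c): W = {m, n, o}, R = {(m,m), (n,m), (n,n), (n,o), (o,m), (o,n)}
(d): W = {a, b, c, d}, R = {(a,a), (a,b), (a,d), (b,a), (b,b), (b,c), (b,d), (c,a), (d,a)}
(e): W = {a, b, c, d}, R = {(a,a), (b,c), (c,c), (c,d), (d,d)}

The schema corresponds to convergence: \forall x \forall y \forall z (Rxy \wedge Rxz \to \exists w (Ryw \wedge Rzw)).
(a): fails — Rus and Rus but s and s have no common successor.
(b): fails — Rw1w2 and Rw1w0 but w2 and w0 have no common successor.
(c): condition met.
(d): condition met.
(e): condition met.

(c), (d), (e)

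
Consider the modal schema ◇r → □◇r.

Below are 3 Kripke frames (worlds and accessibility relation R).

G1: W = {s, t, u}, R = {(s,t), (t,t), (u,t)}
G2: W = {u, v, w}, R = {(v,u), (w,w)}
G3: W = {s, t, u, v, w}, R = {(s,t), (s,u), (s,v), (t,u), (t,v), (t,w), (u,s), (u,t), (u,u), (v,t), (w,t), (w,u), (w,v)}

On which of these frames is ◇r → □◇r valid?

This is the axiom for the Euclidean property; its first-order frame correspondent is ∀x ∀y ∀z (Rxy ∧ Rxz → Ryz).
G1: condition met.
G2: fails — Rvu and Rvu but not Ruu.
G3: fails — Rsv and Rsv but not Rvv.

G1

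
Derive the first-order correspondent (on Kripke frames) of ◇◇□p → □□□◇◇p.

∀x ∀y ∀z ((xR²y ∧ xR³z) → ∃w (yRw ∧ zR²w))

This is a Sahlqvist (Geach-type) schema ◇^2□^1p → □^3◇^2p.
First-order correspondent: ∀x ∀y ∀z ((xR²y ∧ xR³z) → ∃w (yRw ∧ zR²w)).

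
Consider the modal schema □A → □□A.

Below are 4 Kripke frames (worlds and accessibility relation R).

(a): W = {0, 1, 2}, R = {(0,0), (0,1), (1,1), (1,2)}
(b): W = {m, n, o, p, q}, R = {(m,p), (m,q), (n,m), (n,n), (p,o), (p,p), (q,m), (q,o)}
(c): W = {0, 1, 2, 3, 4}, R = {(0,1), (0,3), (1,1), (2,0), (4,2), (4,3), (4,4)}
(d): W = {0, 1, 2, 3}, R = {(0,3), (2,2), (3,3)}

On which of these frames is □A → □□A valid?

(d)

Frame correspondent (Sahlqvist): ∀x ∀y ∀z (Rxy ∧ Ryz → Rxz) — i.e. transitivity.
(a): fails — R01 and R12 but not R02.
(b): fails — Rqm and Rmq but not Rqq.
(c): fails — R20 and R01 but not R21.
(d): ✓.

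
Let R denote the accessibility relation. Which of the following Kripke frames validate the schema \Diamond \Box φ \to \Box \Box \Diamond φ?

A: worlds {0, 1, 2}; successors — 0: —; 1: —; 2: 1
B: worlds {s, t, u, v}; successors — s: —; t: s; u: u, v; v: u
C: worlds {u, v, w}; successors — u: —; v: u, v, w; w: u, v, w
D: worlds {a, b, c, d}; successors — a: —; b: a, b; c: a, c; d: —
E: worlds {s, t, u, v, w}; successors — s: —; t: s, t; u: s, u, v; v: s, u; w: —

A, B

The schema corresponds to a generalized confluence (Geach) condition: \forall x \forall y \forall z ((xRy \wedge x R^2 z) \to \exists w (yRw \wedge zRw)).
A: ✓.
B: ✓.
C: fails — vRu, vR²u but no t with uRt and uRt.
D: fails — bRa, bR²a but no w with aRw and aRw.
E: fails — tRs, tR²s but no w* with sRw* and sRw*.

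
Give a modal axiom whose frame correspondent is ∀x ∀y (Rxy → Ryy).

The condition is shift-reflexivity. The T□ schema □(□s → s) defines it.

□(□s → s)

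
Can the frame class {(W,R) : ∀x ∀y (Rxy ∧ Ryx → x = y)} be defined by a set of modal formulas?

Any modally definable frame class is closed under surjective bounded morphisms.
The 8-cycle (worlds 0,1,2,3,4,5,6,7 with 0→1→2→3→4→5→6→7→0) is antisymmetric. Sending even-indexed worlds to s and odd-indexed worlds to t is a surjective bounded morphism onto the two-world frame with s↔t, which is not antisymmetric.
So no modal formula (or set of formulas) defines exactly the antisymmetric frames.

Not modally definable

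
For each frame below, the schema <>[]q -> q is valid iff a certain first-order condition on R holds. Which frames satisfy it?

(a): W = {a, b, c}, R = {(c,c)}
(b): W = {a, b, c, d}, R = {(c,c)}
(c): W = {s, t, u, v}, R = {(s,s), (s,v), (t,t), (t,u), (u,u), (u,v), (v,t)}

(a), (b)

This is the axiom for a generalized confluence (Geach) condition; its first-order frame correspondent is forall x forall y (xRy -> exists w (yRw & x = w)).
(a): satisfies the condition.
(b): satisfies the condition.
(c): fails — sRv but no w with vRw and s=w.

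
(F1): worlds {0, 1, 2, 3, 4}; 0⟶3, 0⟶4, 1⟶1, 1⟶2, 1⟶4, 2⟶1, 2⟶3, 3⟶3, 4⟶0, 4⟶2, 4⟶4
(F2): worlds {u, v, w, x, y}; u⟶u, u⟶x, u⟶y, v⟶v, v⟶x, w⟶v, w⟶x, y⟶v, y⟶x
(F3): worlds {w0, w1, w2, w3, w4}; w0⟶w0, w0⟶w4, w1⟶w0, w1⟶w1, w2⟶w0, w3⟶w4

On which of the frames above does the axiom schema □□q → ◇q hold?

(F1)

This is the axiom for a generalized confluence (Geach) condition; its first-order frame correspondent is ∀x ∃w (xR²w ∧ xRw).
(F1): holds.
(F2): fails — at x but no t with xR²t and xRt.
(F3): fails — at w3 but no w with w3R²w and w3Rw.
Valid on: (F1).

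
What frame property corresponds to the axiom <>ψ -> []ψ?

Partial functionality

This is the CD axiom.
It corresponds to partial functionality: forall x forall y forall z (Rxy & Rxz -> y = z).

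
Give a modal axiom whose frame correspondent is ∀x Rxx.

This is reflexivity; the standard corresponding axiom is T: □q → q.
Suppose □q→q is valid. At any x set V(q)={w : Rxw}. Then □q holds at x, so q holds at x, i.e. Rxx.

□q → q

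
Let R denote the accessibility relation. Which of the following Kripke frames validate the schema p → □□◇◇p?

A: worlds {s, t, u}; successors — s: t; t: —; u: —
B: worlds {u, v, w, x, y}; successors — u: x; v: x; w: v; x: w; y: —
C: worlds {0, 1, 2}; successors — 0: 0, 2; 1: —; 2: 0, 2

A, C

The schema corresponds to a generalized confluence (Geach) condition: ∀x ∀z (xR²z → ∃w (x = w ∧ zR²w)).
A: ✓.
B: fails — uR²w but no t with u=t and wR²t.
C: ✓.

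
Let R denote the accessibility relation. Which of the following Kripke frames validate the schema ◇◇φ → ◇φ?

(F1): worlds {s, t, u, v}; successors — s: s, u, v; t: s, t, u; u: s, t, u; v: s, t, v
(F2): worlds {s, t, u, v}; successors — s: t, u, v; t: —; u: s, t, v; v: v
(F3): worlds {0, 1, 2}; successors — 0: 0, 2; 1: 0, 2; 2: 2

This is the axiom for transitivity; its first-order frame correspondent is ∀x ∀y ∀z (Rxy ∧ Ryz → Rxz).
(F1): fails — Rus and Rsv but not Ruv.
(F2): fails — Rus and Rsu but not Ruu.
(F3): condition met.

(F3)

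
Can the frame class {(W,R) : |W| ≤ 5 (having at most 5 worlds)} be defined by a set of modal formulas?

No — not modally definable

Modal frame validity is preserved under disjoint unions.
Any modal formula valid on each of 6 disjoint one-world frames is valid on their disjoint union (validity is preserved under disjoint unions). Each one-world frame has |W|=1≤5, but the union has |W|=6.
So no modal formula (or set of formulas) defines exactly the |W|≤5 frames.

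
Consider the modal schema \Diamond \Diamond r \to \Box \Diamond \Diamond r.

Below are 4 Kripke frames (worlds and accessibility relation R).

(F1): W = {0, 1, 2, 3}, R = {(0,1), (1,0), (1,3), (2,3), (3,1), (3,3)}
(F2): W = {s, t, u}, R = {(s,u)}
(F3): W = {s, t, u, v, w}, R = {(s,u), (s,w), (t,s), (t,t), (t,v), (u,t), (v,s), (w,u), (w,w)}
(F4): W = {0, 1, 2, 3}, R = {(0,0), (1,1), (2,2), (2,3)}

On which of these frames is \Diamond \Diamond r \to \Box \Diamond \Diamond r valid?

The schema corresponds to a generalized confluence (Geach) condition: \forall x \forall y \forall z ((x R^2 y \wedge xRz) \to \exists w (y = w \wedge z R^2 w)).
(F1): fails — 0R²0, 0R1 but no w with 0=w and 1R²w.
(F2): holds.
(F3): fails — sR²u, sRu but no w* with u=w* and uR²w*.
(F4): fails — 2R²2, 2R3 but no w with 2=w and 3R²w.
Valid on: (F2).

(F2)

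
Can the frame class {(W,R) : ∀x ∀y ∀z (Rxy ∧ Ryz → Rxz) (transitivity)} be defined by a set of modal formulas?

This is a Sahlqvist condition; the 4 axiom □p → □□p defines it.
Suppose □p→□□p is valid. Take Rxy, Ryz and set V(p)={w : Rxw}. Then □p at x, so □□p at x, so □p at y, so p at z, i.e. Rxz.

Yes, by □p → □□p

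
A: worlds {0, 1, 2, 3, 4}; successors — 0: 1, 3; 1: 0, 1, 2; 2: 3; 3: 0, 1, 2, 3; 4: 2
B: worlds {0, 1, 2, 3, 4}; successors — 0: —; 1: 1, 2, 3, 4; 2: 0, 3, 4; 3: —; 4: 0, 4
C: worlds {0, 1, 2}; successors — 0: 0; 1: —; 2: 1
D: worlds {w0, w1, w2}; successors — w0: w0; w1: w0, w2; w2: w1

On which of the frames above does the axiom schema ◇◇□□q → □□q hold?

A, C

The schema corresponds to a generalized confluence (Geach) condition: ∀x ∀y ∀z ((xR²y ∧ xR²z) → ∃w (yR²w ∧ z = w)).
A: satisfies the condition.
B: fails — 1R²0, 1R²0 but no w with 0R²w and 0=w.
C: satisfies the condition.
D: fails — w1R²w0, w1R²w1 but no w with w0R²w and w1=w.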